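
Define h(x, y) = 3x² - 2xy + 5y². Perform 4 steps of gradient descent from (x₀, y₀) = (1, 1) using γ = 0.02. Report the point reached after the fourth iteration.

(0.70195456, 0.51142912)

∇h = (6x - 2y, -2x + 10y)
Step 1: at (1, 1), ∇h = (4, 8) → (1, 1) − 0.02·(4, 8) = (0.92, 0.84)
Step 2: at (0.92, 0.84), ∇h = (3.84, 6.56) → (0.92, 0.84) − 0.02·(3.84, 6.56) = (0.8432, 0.7088)
Step 3: at (0.8432, 0.7088), ∇h = (3.6416, 5.4016) → (0.8432, 0.7088) − 0.02·(3.6416, 5.4016) = (0.770368, 0.600768)
Step 4: at (0.770368, 0.600768), ∇h = (3.420672, 4.466944) → (0.770368, 0.600768) − 0.02·(3.420672, 4.466944) = (0.70195456, 0.51142912)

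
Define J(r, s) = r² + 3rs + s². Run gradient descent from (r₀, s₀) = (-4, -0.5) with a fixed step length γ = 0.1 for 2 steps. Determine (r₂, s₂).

(-2.68, 1.555)

∇J = (2r + 3s, 3r + 2s)
Step 1: at (-4, -0.5), ∇J = (-9.5, -13) → (-4, -0.5) − 0.1·(-9.5, -13) = (-3.05, 0.8)
Step 2: at (-3.05, 0.8), ∇J = (-3.7, -7.55) → (-3.05, 0.8) − 0.1·(-3.7, -7.55) = (-2.68, 1.555)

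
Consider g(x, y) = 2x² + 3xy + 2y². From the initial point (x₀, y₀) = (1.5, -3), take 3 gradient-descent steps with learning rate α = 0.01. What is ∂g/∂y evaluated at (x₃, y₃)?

∇g = (4x + 3y, 3x + 4y)
(x₁, y₁) = (1.5, -3) − 0.01·(-3, -7.5) = (1.53, -2.925)
(x₂, y₂) = (1.53, -2.925) − 0.01·(-2.655, -7.11) = (1.55655, -2.8539)
(x₃, y₃) = (1.55655, -2.8539) − 0.01·(-2.3355, -6.74595) = (1.579905, -2.7864405)
∂g/∂y at (1.579905, -2.7864405) = -6.406047

-6.406047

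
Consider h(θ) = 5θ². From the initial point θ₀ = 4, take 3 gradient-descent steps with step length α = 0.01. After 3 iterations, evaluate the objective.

h′(θ) = 10θ
θ₁ = 4 − 0.01·40 = 3.6
θ₂ = 3.6 − 0.01·36 = 3.24
θ₃ = 3.24 − 0.01·32.4 = 2.916
h(2.916) = 42.51528

42.51528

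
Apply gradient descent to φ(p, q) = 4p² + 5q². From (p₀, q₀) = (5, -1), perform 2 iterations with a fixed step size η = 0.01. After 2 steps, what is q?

-0.81

∇φ = (8p, 10q)
(p₁, q₁) = (5, -1) − 0.01·(40, -10) = (4.6, -0.9)
(p₂, q₂) = (4.6, -0.9) − 0.01·(36.8, -9) = (4.232, -0.81)
q = -0.81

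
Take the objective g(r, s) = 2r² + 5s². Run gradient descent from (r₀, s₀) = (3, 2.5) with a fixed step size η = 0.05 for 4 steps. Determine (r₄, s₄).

(1.2288, 0.15625)

∇g = (4r, 10s)
(r₁, s₁) = (3, 2.5) − 0.05·(12, 25) = (2.4, 1.25)
(r₂, s₂) = (2.4, 1.25) − 0.05·(9.6, 12.5) = (1.92, 0.625)
(r₃, s₃) = (1.92, 0.625) − 0.05·(7.68, 6.25) = (1.536, 0.3125)
(r₄, s₄) = (1.536, 0.3125) − 0.05·(6.144, 3.125) = (1.2288, 0.15625)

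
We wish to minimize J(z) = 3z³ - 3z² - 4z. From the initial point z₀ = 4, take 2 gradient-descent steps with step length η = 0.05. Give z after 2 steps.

J′(z) = 9z² - 6z - 4
Step 1: J′(4) = 116; z₁ = 4 − 0.05·116 = -1.8
Step 2: J′(-1.8) = 35.96; z₂ = -1.8 − 0.05·35.96 = -3.598

-3.598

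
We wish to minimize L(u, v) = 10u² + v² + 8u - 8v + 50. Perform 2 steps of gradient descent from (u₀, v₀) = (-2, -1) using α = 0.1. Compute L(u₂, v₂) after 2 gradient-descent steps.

68.24

∇L = (20u + 8, 2v - 8)
(u₁, v₁) = (-2, -1) − 0.1·(-32, -10) = (1.2, 0)
(u₂, v₂) = (1.2, 0) − 0.1·(32, -8) = (-2, 0.8)
L(-2, 0.8) = 68.24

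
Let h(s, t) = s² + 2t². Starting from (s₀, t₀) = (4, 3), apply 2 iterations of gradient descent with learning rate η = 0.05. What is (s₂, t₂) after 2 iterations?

(3.24, 1.92)

∇h = (2s, 4t)
(s₁, t₁) = (4, 3) − 0.05·(8, 12) = (3.6, 2.4)
(s₂, t₂) = (3.6, 2.4) − 0.05·(7.2, 9.6) = (3.24, 1.92)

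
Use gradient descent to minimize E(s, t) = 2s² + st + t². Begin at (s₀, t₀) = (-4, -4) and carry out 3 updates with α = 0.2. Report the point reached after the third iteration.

(0.256, -0.64)

∇E = (4s + t, s + 2t)
Step 1: at (-4, -4), ∇E = (-20, -12) → (-4, -4) − 0.2·(-20, -12) = (0, -1.6)
Step 2: at (0, -1.6), ∇E = (-1.6, -3.2) → (0, -1.6) − 0.2·(-1.6, -3.2) = (0.32, -0.96)
Step 3: at (0.32, -0.96), ∇E = (0.32, -1.6) → (0.32, -0.96) − 0.2·(0.32, -1.6) = (0.256, -0.64)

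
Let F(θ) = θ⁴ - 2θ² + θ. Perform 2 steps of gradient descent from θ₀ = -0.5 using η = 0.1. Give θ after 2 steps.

F′(θ) = 4θ³ - 4θ + 1
θ₁ = -0.5 − 0.1·2.5 = -0.75
θ₂ = -0.75 − 0.1·2.3125 = -0.98125

-0.98125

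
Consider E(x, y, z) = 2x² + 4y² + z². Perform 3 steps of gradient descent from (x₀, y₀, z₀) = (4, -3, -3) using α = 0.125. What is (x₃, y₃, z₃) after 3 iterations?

∇E = (4x, 8y, 2z)
(x₁, y₁, z₁) = (4, -3, -3) − 0.125·(16, -24, -6) = (2, 0, -2.25)
(x₂, y₂, z₂) = (2, 0, -2.25) − 0.125·(8, 0, -4.5) = (1, 0, -1.6875)
(x₃, y₃, z₃) = (1, 0, -1.6875) − 0.125·(4, 0, -3.375) = (0.5, 0, -1.265625)

(0.5, 0, -1.265625)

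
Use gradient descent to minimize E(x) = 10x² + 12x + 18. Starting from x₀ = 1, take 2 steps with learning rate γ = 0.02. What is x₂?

E′(x) = 20x + 12
x₁ = 1 − 0.02·32 = 0.36
x₂ = 0.36 − 0.02·19.2 = -0.024

-0.024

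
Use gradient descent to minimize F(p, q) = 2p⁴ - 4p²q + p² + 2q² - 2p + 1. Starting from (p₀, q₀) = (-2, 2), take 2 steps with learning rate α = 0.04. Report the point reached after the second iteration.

∇F = (8p³ - 8pq + 2p - 2, -4p² + 4q)
(p₁, q₁) = (-2, 2) − 0.04·(-38, -8) = (-0.48, 2.32)
(p₂, q₂) = (-0.48, 2.32) − 0.04·(5.064064, 8.3584) = (-0.68256256, 1.985664)

(-0.68256256, 1.985664)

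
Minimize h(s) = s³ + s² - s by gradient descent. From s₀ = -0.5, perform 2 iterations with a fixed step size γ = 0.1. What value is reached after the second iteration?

-0.2421875

h′(s) = 3s² + 2s - 1
Step 1: h′(-0.5) = -1.25; s₁ = -0.5 − 0.1·(-1.25) = -0.375
Step 2: h′(-0.375) = -1.328125; s₂ = -0.375 − 0.1·(-1.328125) = -0.2421875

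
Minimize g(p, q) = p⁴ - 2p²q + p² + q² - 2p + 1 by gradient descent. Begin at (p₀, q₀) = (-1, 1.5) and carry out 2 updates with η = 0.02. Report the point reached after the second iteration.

(-0.92448512, 1.457664)

∇g = (4p³ - 4pq + 2p - 2, -2p² + 2q)
Step 1: at (-1, 1.5), ∇g = (-2, 1) → (-1, 1.5) − 0.02·(-2, 1) = (-0.96, 1.48)
Step 2: at (-0.96, 1.48), ∇g = (-1.775744, 1.1168) → (-0.96, 1.48) − 0.02·(-1.775744, 1.1168) = (-0.92448512, 1.457664)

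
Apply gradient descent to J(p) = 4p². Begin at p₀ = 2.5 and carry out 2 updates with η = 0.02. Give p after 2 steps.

1.764

J′(p) = 8p
p₁ = 2.5 − 0.02·20 = 2.1
p₂ = 2.1 − 0.02·16.8 = 1.764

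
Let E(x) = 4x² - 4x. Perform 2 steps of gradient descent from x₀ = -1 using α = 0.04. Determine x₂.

-0.1936

E′(x) = 8x - 4
Step 1: E′(-1) = -12; x₁ = -1 − 0.04·(-12) = -0.52
Step 2: E′(-0.52) = -8.16; x₂ = -0.52 − 0.04·(-8.16) = -0.1936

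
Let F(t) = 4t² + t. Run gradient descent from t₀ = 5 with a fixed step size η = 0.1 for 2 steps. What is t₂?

0.08

F′(t) = 8t + 1
t₁ = 5 − 0.1·41 = 0.9
t₂ = 0.9 − 0.1·8.2 = 0.08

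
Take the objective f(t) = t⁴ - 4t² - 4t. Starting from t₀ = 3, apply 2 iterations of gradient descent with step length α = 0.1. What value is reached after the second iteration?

41.4

f′(t) = 4t³ - 8t - 4
t₁ = 3 − 0.1·80 = -5
t₂ = -5 − 0.1·(-464) = 41.4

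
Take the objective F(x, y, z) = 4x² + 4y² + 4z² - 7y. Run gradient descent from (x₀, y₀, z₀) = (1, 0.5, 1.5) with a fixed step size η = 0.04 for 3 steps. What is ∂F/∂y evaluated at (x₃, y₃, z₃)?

-0.943296

∇F = (8x, 8y - 7, 8z)
(x₁, y₁, z₁) = (1, 0.5, 1.5) − 0.04·(8, -3, 12) = (0.68, 0.62, 1.02)
(x₂, y₂, z₂) = (0.68, 0.62, 1.02) − 0.04·(5.44, -2.04, 8.16) = (0.4624, 0.7016, 0.6936)
(x₃, y₃, z₃) = (0.4624, 0.7016, 0.6936) − 0.04·(3.6992, -1.3872, 5.5488) = (0.314432, 0.757088, 0.471648)
∂F/∂y at (0.314432, 0.757088, 0.471648) = -0.943296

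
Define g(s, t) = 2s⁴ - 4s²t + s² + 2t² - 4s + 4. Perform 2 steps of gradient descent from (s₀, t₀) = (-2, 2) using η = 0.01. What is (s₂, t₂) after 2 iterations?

(-1.46656, 2.0992)

∇g = (8s³ - 8st + 2s - 4, -4s² + 4t)
(s₁, t₁) = (-2, 2) − 0.01·(-40, -8) = (-1.6, 2.08)
(s₂, t₂) = (-1.6, 2.08) − 0.01·(-13.344, -1.92) = (-1.46656, 2.0992)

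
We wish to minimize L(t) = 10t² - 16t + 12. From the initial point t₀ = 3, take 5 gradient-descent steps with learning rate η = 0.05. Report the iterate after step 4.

L′(t) = 20t - 16
Step 1: L′(3) = 44; t₁ = 3 − 0.05·44 = 0.8
Step 2: L′(0.8) = 0; t₂ = 0.8 − 0.05·0 = 0.8
Step 3: L′(0.8) = 0; t₃ = 0.8 − 0.05·0 = 0.8
Step 4: L′(0.8) = 0; t₄ = 0.8 − 0.05·0 = 0.8

0.8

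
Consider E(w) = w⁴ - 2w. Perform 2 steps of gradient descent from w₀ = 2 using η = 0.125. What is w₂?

E′(w) = 4w³ - 2
Step 1: E′(2) = 30; w₁ = 2 − 0.125·30 = -1.75
Step 2: E′(-1.75) = -23.4375; w₂ = -1.75 − 0.125·(-23.4375) = 1.1796875

1.1796875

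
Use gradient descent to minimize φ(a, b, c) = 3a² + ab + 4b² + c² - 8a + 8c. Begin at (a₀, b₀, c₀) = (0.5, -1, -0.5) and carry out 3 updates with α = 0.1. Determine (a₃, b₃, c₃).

(1.322, -0.1585, -2.208)

∇φ = (6a + b - 8, a + 8b, 2c + 8)
(a₁, b₁, c₁) = (0.5, -1, -0.5) − 0.1·(-6, -7.5, 7) = (1.1, -0.25, -1.2)
(a₂, b₂, c₂) = (1.1, -0.25, -1.2) − 0.1·(-1.65, -0.9, 5.6) = (1.265, -0.16, -1.76)
(a₃, b₃, c₃) = (1.265, -0.16, -1.76) − 0.1·(-0.57, -0.015, 4.48) = (1.322, -0.1585, -2.208)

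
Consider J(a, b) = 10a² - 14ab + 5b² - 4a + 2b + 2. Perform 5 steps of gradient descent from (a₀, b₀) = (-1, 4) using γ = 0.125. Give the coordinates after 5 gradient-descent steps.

∇J = (20a - 14b - 4, -14a + 10b + 2)
Step 1: at (-1, 4), ∇J = (-80, 56) → (-1, 4) − 0.125·(-80, 56) = (9, -3)
Step 2: at (9, -3), ∇J = (218, -154) → (9, -3) − 0.125·(218, -154) = (-18.25, 16.25)
Step 3: at (-18.25, 16.25), ∇J = (-596.5, 420) → (-18.25, 16.25) − 0.125·(-596.5, 420) = (56.3125, -36.25)
Step 4: at (56.3125, -36.25), ∇J = (1629.75, -1148.875) → (56.3125, -36.25) − 0.125·(1629.75, -1148.875) = (-147.40625, 107.359375)
Step 5: at (-147.40625, 107.359375), ∇J = (-4455.15625, 3139.28125) → (-147.40625, 107.359375) − 0.125·(-4455.15625, 3139.28125) = (409.48828125, -285.05078125)

(409.48828125, -285.05078125)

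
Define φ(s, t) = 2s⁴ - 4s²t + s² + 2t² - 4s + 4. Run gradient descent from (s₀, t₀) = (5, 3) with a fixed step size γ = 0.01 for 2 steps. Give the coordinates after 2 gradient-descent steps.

∇φ = (8s³ - 8st + 2s - 4, -4s² + 4t)
Step 1: at (5, 3), ∇φ = (886, -88) → (5, 3) − 0.01·(886, -88) = (-3.86, 3.88)
Step 2: at (-3.86, 3.88), ∇φ = (-352.005248, -44.0784) → (-3.86, 3.88) − 0.01·(-352.005248, -44.0784) = (-0.33994752, 4.320784)

(-0.33994752, 4.320784)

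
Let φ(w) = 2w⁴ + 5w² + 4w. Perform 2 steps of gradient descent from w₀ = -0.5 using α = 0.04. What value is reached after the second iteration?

φ′(w) = 8w³ + 10w + 4
Step 1: φ′(-0.5) = -2; w₁ = -0.5 − 0.04·(-2) = -0.42
Step 2: φ′(-0.42) = -0.792704; w₂ = -0.42 − 0.04·(-0.792704) = -0.38829184

-0.38829184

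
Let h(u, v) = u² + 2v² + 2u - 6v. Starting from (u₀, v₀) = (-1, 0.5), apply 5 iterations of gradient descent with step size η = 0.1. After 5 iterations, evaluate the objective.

∇h = (2u + 2, 4v - 6)
Step 1: at (-1, 0.5), ∇h = (0, -4) → (-1, 0.5) − 0.1·(0, -4) = (-1, 0.9)
Step 2: at (-1, 0.9), ∇h = (0, -2.4) → (-1, 0.9) − 0.1·(0, -2.4) = (-1, 1.14)
Step 3: at (-1, 1.14), ∇h = (0, -1.44) → (-1, 1.14) − 0.1·(0, -1.44) = (-1, 1.284)
Step 4: at (-1, 1.284), ∇h = (0, -0.864) → (-1, 1.284) − 0.1·(0, -0.864) = (-1, 1.3704)
Step 5: at (-1, 1.3704), ∇h = (0, -0.5184) → (-1, 1.3704) − 0.1·(0, -0.5184) = (-1, 1.42224)
h(-1, 1.42224) = -5.4879067648

-5.4879067648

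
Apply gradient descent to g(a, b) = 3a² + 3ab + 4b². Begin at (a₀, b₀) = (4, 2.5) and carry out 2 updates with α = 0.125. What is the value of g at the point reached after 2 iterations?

∇g = (6a + 3b, 3a + 8b)
Step 1: at (4, 2.5), ∇g = (31.5, 32) → (4, 2.5) − 0.125·(31.5, 32) = (0.0625, -1.5)
Step 2: at (0.0625, -1.5), ∇g = (-4.125, -11.8125) → (0.0625, -1.5) − 0.125·(-4.125, -11.8125) = (0.578125, -0.0234375)
g(0.578125, -0.0234375) = 0.9642333984375

0.9642333984375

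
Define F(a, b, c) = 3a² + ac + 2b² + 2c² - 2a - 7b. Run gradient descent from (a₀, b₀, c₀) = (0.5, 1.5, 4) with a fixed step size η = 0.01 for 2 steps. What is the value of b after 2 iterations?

1.5196

∇F = (6a + c - 2, 4b - 7, a + 4c)
(a₁, b₁, c₁) = (0.5, 1.5, 4) − 0.01·(5, -1, 16.5) = (0.45, 1.51, 3.835)
(a₂, b₂, c₂) = (0.45, 1.51, 3.835) − 0.01·(4.535, -0.96, 15.79) = (0.40465, 1.5196, 3.6771)
b = 1.5196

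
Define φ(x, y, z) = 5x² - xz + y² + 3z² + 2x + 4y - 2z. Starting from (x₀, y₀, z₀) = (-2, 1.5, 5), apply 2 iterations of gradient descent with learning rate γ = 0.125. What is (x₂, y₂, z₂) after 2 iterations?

(-0.3125, -0.03125, 0.671875)

∇φ = (10x - z + 2, 2y + 4, -x + 6z - 2)
Step 1: at (-2, 1.5, 5), ∇φ = (-23, 7, 30) → (-2, 1.5, 5) − 0.125·(-23, 7, 30) = (0.875, 0.625, 1.25)
Step 2: at (0.875, 0.625, 1.25), ∇φ = (9.5, 5.25, 4.625) → (0.875, 0.625, 1.25) − 0.125·(9.5, 5.25, 4.625) = (-0.3125, -0.03125, 0.671875)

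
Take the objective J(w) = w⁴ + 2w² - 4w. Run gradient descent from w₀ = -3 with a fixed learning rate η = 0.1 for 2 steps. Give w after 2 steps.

-326.1936

J′(w) = 4w³ + 4w - 4
w₁ = -3 − 0.1·(-124) = 9.4
w₂ = 9.4 − 0.1·3355.936 = -326.1936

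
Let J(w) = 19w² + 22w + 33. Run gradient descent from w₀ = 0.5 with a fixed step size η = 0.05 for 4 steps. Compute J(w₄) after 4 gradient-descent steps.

J′(w) = 38w + 22
Step 1: J′(0.5) = 41; w₁ = 0.5 − 0.05·41 = -1.55
Step 2: J′(-1.55) = -36.9; w₂ = -1.55 − 0.05·(-36.9) = 0.295
Step 3: J′(0.295) = 33.21; w₃ = 0.295 − 0.05·33.21 = -1.3655
Step 4: J′(-1.3655) = -29.889; w₄ = -1.3655 − 0.05·(-29.889) = 0.12895
J(0.12895) = 36.1528339475

36.1528339475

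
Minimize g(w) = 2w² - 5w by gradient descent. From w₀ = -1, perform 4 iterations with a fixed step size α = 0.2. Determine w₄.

1.2464

g′(w) = 4w - 5
w₁ = -1 − 0.2·(-9) = 0.8
w₂ = 0.8 − 0.2·(-1.8) = 1.16
w₃ = 1.16 − 0.2·(-0.36) = 1.232
w₄ = 1.232 − 0.2·(-0.072) = 1.2464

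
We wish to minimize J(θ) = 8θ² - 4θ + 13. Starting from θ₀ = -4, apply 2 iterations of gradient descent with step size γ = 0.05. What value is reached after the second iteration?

0.08

J′(θ) = 16θ - 4
θ₁ = -4 − 0.05·(-68) = -0.6
θ₂ = -0.6 − 0.05·(-13.6) = 0.08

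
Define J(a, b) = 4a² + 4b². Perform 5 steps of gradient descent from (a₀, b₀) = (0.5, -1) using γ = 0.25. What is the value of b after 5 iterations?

1

∇J = (8a, 8b)
(a₁, b₁) = (0.5, -1) − 0.25·(4, -8) = (-0.5, 1)
(a₂, b₂) = (-0.5, 1) − 0.25·(-4, 8) = (0.5, -1)
(a₃, b₃) = (0.5, -1) − 0.25·(4, -8) = (-0.5, 1)
(a₄, b₄) = (-0.5, 1) − 0.25·(-4, 8) = (0.5, -1)
(a₅, b₅) = (0.5, -1) − 0.25·(4, -8) = (-0.5, 1)
b = 1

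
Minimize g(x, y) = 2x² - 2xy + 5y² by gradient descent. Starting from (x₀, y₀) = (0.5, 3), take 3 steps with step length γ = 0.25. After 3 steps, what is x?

∇g = (4x - 2y, -2x + 10y)
Step 1: at (0.5, 3), ∇g = (-4, 29) → (0.5, 3) − 0.25·(-4, 29) = (1.5, -4.25)
Step 2: at (1.5, -4.25), ∇g = (14.5, -45.5) → (1.5, -4.25) − 0.25·(14.5, -45.5) = (-2.125, 7.125)
Step 3: at (-2.125, 7.125), ∇g = (-22.75, 75.5) → (-2.125, 7.125) − 0.25·(-22.75, 75.5) = (3.5625, -11.75)
x = 3.5625

3.5625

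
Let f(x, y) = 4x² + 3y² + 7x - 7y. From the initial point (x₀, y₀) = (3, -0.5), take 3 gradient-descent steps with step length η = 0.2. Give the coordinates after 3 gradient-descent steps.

(-1.712, 1.18)

∇f = (8x + 7, 6y - 7)
(x₁, y₁) = (3, -0.5) − 0.2·(31, -10) = (-3.2, 1.5)
(x₂, y₂) = (-3.2, 1.5) − 0.2·(-18.6, 2) = (0.52, 1.1)
(x₃, y₃) = (0.52, 1.1) − 0.2·(11.16, -0.4) = (-1.712, 1.18)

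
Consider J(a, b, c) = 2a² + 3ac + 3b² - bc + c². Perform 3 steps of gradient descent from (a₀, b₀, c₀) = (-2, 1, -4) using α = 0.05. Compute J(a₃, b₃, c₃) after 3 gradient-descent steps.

4.7090234375

∇J = (4a + 3c, 6b - c, 3a - b + 2c)
Step 1: at (-2, 1, -4), ∇J = (-20, 10, -15) → (-2, 1, -4) − 0.05·(-20, 10, -15) = (-1, 0.5, -3.25)
Step 2: at (-1, 0.5, -3.25), ∇J = (-13.75, 6.25, -10) → (-1, 0.5, -3.25) − 0.05·(-13.75, 6.25, -10) = (-0.3125, 0.1875, -2.75)
Step 3: at (-0.3125, 0.1875, -2.75), ∇J = (-9.5, 3.875, -6.625) → (-0.3125, 0.1875, -2.75) − 0.05·(-9.5, 3.875, -6.625) = (0.1625, -0.00625, -2.41875)
J(0.1625, -0.00625, -2.41875) = 4.7090234375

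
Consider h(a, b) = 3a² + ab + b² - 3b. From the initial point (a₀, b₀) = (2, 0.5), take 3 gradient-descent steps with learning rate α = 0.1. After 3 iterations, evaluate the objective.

-1.69109375

∇h = (6a + b, a + 2b - 3)
Step 1: at (2, 0.5), ∇h = (12.5, 0) → (2, 0.5) − 0.1·(12.5, 0) = (0.75, 0.5)
Step 2: at (0.75, 0.5), ∇h = (5, -1.25) → (0.75, 0.5) − 0.1·(5, -1.25) = (0.25, 0.625)
Step 3: at (0.25, 0.625), ∇h = (2.125, -1.5) → (0.25, 0.625) − 0.1·(2.125, -1.5) = (0.0375, 0.775)
h(0.0375, 0.775) = -1.69109375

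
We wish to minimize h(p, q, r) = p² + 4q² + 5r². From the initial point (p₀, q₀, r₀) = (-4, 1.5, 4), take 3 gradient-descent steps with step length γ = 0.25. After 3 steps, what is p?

∇h = (2p, 8q, 10r)
(p₁, q₁, r₁) = (-4, 1.5, 4) − 0.25·(-8, 12, 40) = (-2, -1.5, -6)
(p₂, q₂, r₂) = (-2, -1.5, -6) − 0.25·(-4, -12, -60) = (-1, 1.5, 9)
(p₃, q₃, r₃) = (-1, 1.5, 9) − 0.25·(-2, 12, 90) = (-0.5, -1.5, -13.5)
p = -0.5

-0.5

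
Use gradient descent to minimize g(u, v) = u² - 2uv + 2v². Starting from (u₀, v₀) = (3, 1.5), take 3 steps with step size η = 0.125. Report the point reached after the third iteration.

(2.109375, 1.2890625)

∇g = (2u - 2v, -2u + 4v)
(u₁, v₁) = (3, 1.5) − 0.125·(3, 0) = (2.625, 1.5)
(u₂, v₂) = (2.625, 1.5) − 0.125·(2.25, 0.75) = (2.34375, 1.40625)
(u₃, v₃) = (2.34375, 1.40625) − 0.125·(1.875, 0.9375) = (2.109375, 1.2890625)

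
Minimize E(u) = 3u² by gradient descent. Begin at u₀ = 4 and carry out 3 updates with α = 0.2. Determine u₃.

E′(u) = 6u
u₁ = 4 − 0.2·24 = -0.8
u₂ = -0.8 − 0.2·(-4.8) = 0.16
u₃ = 0.16 − 0.2·0.96 = -0.032

-0.032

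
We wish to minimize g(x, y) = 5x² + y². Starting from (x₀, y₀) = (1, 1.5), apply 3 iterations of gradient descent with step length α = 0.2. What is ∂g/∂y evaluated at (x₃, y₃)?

∇g = (10x, 2y)
(x₁, y₁) = (1, 1.5) − 0.2·(10, 3) = (-1, 0.9)
(x₂, y₂) = (-1, 0.9) − 0.2·(-10, 1.8) = (1, 0.54)
(x₃, y₃) = (1, 0.54) − 0.2·(10, 1.08) = (-1, 0.324)
∂g/∂y at (-1, 0.324) = 0.648

0.648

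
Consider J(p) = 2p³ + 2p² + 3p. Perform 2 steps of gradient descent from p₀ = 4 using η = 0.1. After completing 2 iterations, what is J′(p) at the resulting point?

J′(p) = 6p² + 4p + 3
Step 1: J′(4) = 115; p₁ = 4 − 0.1·115 = -7.5
Step 2: J′(-7.5) = 310.5; p₂ = -7.5 − 0.1·310.5 = -38.55
J′(p) at (-38.55) = 8765.415

8765.415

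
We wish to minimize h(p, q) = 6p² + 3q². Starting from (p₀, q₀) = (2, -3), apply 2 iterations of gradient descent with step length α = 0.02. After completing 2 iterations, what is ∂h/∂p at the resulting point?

13.8624

∇h = (12p, 6q)
Step 1: at (2, -3), ∇h = (24, -18) → (2, -3) − 0.02·(24, -18) = (1.52, -2.64)
Step 2: at (1.52, -2.64), ∇h = (18.24, -15.84) → (1.52, -2.64) − 0.02·(18.24, -15.84) = (1.1552, -2.3232)
∂h/∂p at (1.1552, -2.3232) = 13.8624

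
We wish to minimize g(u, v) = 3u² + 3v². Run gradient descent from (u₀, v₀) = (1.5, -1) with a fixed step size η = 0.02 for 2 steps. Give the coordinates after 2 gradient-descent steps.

(1.1616, -0.7744)

∇g = (6u, 6v)
(u₁, v₁) = (1.5, -1) − 0.02·(9, -6) = (1.32, -0.88)
(u₂, v₂) = (1.32, -0.88) − 0.02·(7.92, -5.28) = (1.1616, -0.7744)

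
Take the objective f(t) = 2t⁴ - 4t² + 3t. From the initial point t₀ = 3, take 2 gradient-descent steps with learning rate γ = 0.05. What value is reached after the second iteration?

113.41875

f′(t) = 8t³ - 8t + 3
Step 1: f′(3) = 195; t₁ = 3 − 0.05·195 = -6.75
Step 2: f′(-6.75) = -2403.375; t₂ = -6.75 − 0.05·(-2403.375) = 113.41875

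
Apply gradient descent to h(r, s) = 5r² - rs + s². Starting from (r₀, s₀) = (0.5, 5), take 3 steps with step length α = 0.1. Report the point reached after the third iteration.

(0.329, 2.6725)

∇h = (10r - s, -r + 2s)
(r₁, s₁) = (0.5, 5) − 0.1·(0, 9.5) = (0.5, 4.05)
(r₂, s₂) = (0.5, 4.05) − 0.1·(0.95, 7.6) = (0.405, 3.29)
(r₃, s₃) = (0.405, 3.29) − 0.1·(0.76, 6.175) = (0.329, 2.6725)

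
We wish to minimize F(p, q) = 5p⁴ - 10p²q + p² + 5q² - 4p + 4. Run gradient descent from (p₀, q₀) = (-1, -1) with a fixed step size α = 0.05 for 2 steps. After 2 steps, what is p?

-0.827

∇F = (20p³ - 20pq + 2p - 4, -10p² + 10q)
(p₁, q₁) = (-1, -1) − 0.05·(-46, -20) = (1.3, 0)
(p₂, q₂) = (1.3, 0) − 0.05·(42.54, -16.9) = (-0.827, 0.845)
p = -0.827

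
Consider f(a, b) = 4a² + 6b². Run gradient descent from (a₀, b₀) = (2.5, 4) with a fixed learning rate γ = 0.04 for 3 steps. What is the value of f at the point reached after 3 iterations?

∇f = (8a, 12b)
(a₁, b₁) = (2.5, 4) − 0.04·(20, 48) = (1.7, 2.08)
(a₂, b₂) = (1.7, 2.08) − 0.04·(13.6, 24.96) = (1.156, 1.0816)
(a₃, b₃) = (1.156, 1.0816) − 0.04·(9.248, 12.9792) = (0.78608, 0.562432)
f(0.78608, 0.562432) = 4.369665593344

4.369665593344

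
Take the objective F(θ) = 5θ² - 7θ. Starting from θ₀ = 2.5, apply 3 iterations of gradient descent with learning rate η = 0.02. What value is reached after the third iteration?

1.6216

F′(θ) = 10θ - 7
θ₁ = 2.5 − 0.02·18 = 2.14
θ₂ = 2.14 − 0.02·14.4 = 1.852
θ₃ = 1.852 − 0.02·11.52 = 1.6216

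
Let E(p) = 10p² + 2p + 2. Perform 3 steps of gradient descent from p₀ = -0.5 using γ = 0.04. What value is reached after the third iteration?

-0.1032

E′(p) = 20p + 2
p₁ = -0.5 − 0.04·(-8) = -0.18
p₂ = -0.18 − 0.04·(-1.6) = -0.116
p₃ = -0.116 − 0.04·(-0.32) = -0.1032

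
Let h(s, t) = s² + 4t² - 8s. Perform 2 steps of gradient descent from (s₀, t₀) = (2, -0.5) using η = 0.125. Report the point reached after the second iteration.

∇h = (2s - 8, 8t)
(s₁, t₁) = (2, -0.5) − 0.125·(-4, -4) = (2.5, 0)
(s₂, t₂) = (2.5, 0) − 0.125·(-3, 0) = (2.875, 0)

(2.875, 0)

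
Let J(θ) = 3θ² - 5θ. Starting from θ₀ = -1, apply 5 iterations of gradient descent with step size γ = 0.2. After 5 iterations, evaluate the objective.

-2.0833323008

J′(θ) = 6θ - 5
Step 1: J′(-1) = -11; θ₁ = -1 − 0.2·(-11) = 1.2
Step 2: J′(1.2) = 2.2; θ₂ = 1.2 − 0.2·2.2 = 0.76
Step 3: J′(0.76) = -0.44; θ₃ = 0.76 − 0.2·(-0.44) = 0.848
Step 4: J′(0.848) = 0.088; θ₄ = 0.848 − 0.2·0.088 = 0.8304
Step 5: J′(0.8304) = -0.0176; θ₅ = 0.8304 − 0.2·(-0.0176) = 0.83392
J(0.83392) = -2.0833323008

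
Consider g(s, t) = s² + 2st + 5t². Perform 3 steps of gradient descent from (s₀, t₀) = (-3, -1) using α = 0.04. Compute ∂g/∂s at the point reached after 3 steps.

∇g = (2s + 2t, 2s + 10t)
(s₁, t₁) = (-3, -1) − 0.04·(-8, -16) = (-2.68, -0.36)
(s₂, t₂) = (-2.68, -0.36) − 0.04·(-6.08, -8.96) = (-2.4368, -0.0016)
(s₃, t₃) = (-2.4368, -0.0016) − 0.04·(-4.8768, -4.8896) = (-2.241728, 0.193984)
∂g/∂s at (-2.241728, 0.193984) = -4.095488

-4.095488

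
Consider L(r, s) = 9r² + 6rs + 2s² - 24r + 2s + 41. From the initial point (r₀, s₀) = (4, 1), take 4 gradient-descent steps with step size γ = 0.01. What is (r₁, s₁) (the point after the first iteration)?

(3.46, 0.7)

∇L = (18r + 6s - 24, 6r + 4s + 2)
(r₁, s₁) = (4, 1) − 0.01·(54, 30) = (3.46, 0.7)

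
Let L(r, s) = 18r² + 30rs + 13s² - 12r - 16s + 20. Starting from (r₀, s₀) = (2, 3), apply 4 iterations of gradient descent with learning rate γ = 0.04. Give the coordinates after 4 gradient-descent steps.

(10.0222208, 10.57880832)

∇L = (36r + 30s - 12, 30r + 26s - 16)
(r₁, s₁) = (2, 3) − 0.04·(150, 122) = (-4, -1.88)
(r₂, s₂) = (-4, -1.88) − 0.04·(-212.4, -184.88) = (4.496, 5.5152)
(r₃, s₃) = (4.496, 5.5152) − 0.04·(315.312, 262.2752) = (-8.11648, -4.975808)
(r₄, s₄) = (-8.11648, -4.975808) − 0.04·(-453.46752, -388.865408) = (10.0222208, 10.57880832)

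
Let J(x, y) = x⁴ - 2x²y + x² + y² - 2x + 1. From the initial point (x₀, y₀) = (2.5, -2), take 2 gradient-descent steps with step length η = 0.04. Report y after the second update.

∇J = (4x³ - 4xy + 2x - 2, -2x² + 2y)
(x₁, y₁) = (2.5, -2) − 0.04·(85.5, -16.5) = (-0.92, -1.34)
(x₂, y₂) = (-0.92, -1.34) − 0.04·(-11.885952, -4.3728) = (-0.44456192, -1.165088)
y = -1.165088

-1.165088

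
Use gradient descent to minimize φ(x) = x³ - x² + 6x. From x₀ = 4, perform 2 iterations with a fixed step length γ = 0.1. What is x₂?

φ′(x) = 3x² - 2x + 6
Step 1: φ′(4) = 46; x₁ = 4 − 0.1·46 = -0.6
Step 2: φ′(-0.6) = 8.28; x₂ = -0.6 − 0.1·8.28 = -1.428

-1.428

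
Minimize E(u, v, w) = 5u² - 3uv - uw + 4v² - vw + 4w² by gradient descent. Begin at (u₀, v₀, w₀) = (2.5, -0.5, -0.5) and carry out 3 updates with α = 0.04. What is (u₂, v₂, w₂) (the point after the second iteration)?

(0.8344, 0.1192, -0.1224)

∇E = (10u - 3v - w, -3u + 8v - w, -u - v + 8w)
Step 1: at (2.5, -0.5, -0.5), ∇E = (27, -11, -6) → (2.5, -0.5, -0.5) − 0.04·(27, -11, -6) = (1.42, -0.06, -0.26)
Step 2: at (1.42, -0.06, -0.26), ∇E = (14.64, -4.48, -3.44) → (1.42, -0.06, -0.26) − 0.04·(14.64, -4.48, -3.44) = (0.8344, 0.1192, -0.1224)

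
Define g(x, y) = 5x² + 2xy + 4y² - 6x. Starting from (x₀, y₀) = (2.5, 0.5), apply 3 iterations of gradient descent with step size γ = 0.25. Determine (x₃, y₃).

∇g = (10x + 2y - 6, 2x + 8y)
(x₁, y₁) = (2.5, 0.5) − 0.25·(20, 9) = (-2.5, -1.75)
(x₂, y₂) = (-2.5, -1.75) − 0.25·(-34.5, -19) = (6.125, 3)
(x₃, y₃) = (6.125, 3) − 0.25·(61.25, 36.25) = (-9.1875, -6.0625)

(-9.1875, -6.0625)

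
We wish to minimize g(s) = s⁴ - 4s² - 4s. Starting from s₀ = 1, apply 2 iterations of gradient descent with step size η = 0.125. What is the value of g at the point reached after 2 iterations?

g′(s) = 4s³ - 8s - 4
s₁ = 1 − 0.125·(-8) = 2
s₂ = 2 − 0.125·12 = 0.5
g(0.5) = -2.9375

-2.9375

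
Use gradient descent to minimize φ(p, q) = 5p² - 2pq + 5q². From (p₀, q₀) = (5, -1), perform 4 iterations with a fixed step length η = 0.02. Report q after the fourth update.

∇φ = (10p - 2q, -2p + 10q)
Step 1: at (5, -1), ∇φ = (52, -20) → (5, -1) − 0.02·(52, -20) = (3.96, -0.6)
Step 2: at (3.96, -0.6), ∇φ = (40.8, -13.92) → (3.96, -0.6) − 0.02·(40.8, -13.92) = (3.144, -0.3216)
Step 3: at (3.144, -0.3216), ∇φ = (32.0832, -9.504) → (3.144, -0.3216) − 0.02·(32.0832, -9.504) = (2.502336, -0.13152)
Step 4: at (2.502336, -0.13152), ∇φ = (25.2864, -6.319872) → (2.502336, -0.13152) − 0.02·(25.2864, -6.319872) = (1.996608, -0.00512256)
q = -0.00512256

-0.00512256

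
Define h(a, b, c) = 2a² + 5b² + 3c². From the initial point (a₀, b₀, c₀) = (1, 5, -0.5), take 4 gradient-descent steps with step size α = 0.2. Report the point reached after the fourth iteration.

(0.0016, 5, -0.0008)

∇h = (4a, 10b, 6c)
(a₁, b₁, c₁) = (1, 5, -0.5) − 0.2·(4, 50, -3) = (0.2, -5, 0.1)
(a₂, b₂, c₂) = (0.2, -5, 0.1) − 0.2·(0.8, -50, 0.6) = (0.04, 5, -0.02)
(a₃, b₃, c₃) = (0.04, 5, -0.02) − 0.2·(0.16, 50, -0.12) = (0.008, -5, 0.004)
(a₄, b₄, c₄) = (0.008, -5, 0.004) − 0.2·(0.032, -50, 0.024) = (0.0016, 5, -0.0008)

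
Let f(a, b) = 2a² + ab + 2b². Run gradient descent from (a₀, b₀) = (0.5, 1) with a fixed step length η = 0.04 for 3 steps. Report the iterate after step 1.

∇f = (4a + b, a + 4b)
Step 1: at (0.5, 1), ∇f = (3, 4.5) → (0.5, 1) − 0.04·(3, 4.5) = (0.38, 0.82)

(0.38, 0.82)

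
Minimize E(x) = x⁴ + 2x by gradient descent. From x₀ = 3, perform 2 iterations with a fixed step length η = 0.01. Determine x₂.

E′(x) = 4x³ + 2
Step 1: E′(3) = 110; x₁ = 3 − 0.01·110 = 1.9
Step 2: E′(1.9) = 29.436; x₂ = 1.9 − 0.01·29.436 = 1.60564

1.60564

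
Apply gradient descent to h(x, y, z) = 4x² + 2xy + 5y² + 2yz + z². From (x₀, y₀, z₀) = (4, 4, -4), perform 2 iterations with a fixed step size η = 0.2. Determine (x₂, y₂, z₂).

∇h = (8x + 2y, 2x + 10y + 2z, 2y + 2z)
(x₁, y₁, z₁) = (4, 4, -4) − 0.2·(40, 40, 0) = (-4, -4, -4)
(x₂, y₂, z₂) = (-4, -4, -4) − 0.2·(-40, -56, -16) = (4, 7.2, -0.8)

(4, 7.2, -0.8)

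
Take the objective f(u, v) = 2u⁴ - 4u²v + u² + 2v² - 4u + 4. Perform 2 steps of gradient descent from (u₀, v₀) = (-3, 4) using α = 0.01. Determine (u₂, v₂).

∇f = (8u³ - 8uv + 2u - 4, -4u² + 4v)
(u₁, v₁) = (-3, 4) − 0.01·(-130, -20) = (-1.7, 4.2)
(u₂, v₂) = (-1.7, 4.2) − 0.01·(10.416, 5.24) = (-1.80416, 4.1476)

(-1.80416, 4.1476)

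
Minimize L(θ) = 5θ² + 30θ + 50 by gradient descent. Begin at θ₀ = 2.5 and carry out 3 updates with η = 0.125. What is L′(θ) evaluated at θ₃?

-0.859375

L′(θ) = 10θ + 30
Step 1: L′(2.5) = 55; θ₁ = 2.5 − 0.125·55 = -4.375
Step 2: L′(-4.375) = -13.75; θ₂ = -4.375 − 0.125·(-13.75) = -2.65625
Step 3: L′(-2.65625) = 3.4375; θ₃ = -2.65625 − 0.125·3.4375 = -3.0859375
L′(θ) at (-3.0859375) = -0.859375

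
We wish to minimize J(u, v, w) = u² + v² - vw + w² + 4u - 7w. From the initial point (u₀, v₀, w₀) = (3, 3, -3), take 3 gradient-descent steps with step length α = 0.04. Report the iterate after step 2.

∇J = (2u + 4, 2v - w, -v + 2w - 7)
Step 1: at (3, 3, -3), ∇J = (10, 9, -16) → (3, 3, -3) − 0.04·(10, 9, -16) = (2.6, 2.64, -2.36)
Step 2: at (2.6, 2.64, -2.36), ∇J = (9.2, 7.64, -14.36) → (2.6, 2.64, -2.36) − 0.04·(9.2, 7.64, -14.36) = (2.232, 2.3344, -1.7856)

(2.232, 2.3344, -1.7856)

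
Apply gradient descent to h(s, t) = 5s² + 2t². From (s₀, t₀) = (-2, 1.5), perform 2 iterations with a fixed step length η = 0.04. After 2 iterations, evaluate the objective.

∇h = (10s, 4t)
(s₁, t₁) = (-2, 1.5) − 0.04·(-20, 6) = (-1.2, 1.26)
(s₂, t₂) = (-1.2, 1.26) − 0.04·(-12, 5.04) = (-0.72, 1.0584)
h(-0.72, 1.0584) = 4.83242112

4.83242112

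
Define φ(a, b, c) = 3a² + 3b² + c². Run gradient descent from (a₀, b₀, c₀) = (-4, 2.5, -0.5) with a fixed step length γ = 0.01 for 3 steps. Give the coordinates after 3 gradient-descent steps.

∇φ = (6a, 6b, 2c)
Step 1: at (-4, 2.5, -0.5), ∇φ = (-24, 15, -1) → (-4, 2.5, -0.5) − 0.01·(-24, 15, -1) = (-3.76, 2.35, -0.49)
Step 2: at (-3.76, 2.35, -0.49), ∇φ = (-22.56, 14.1, -0.98) → (-3.76, 2.35, -0.49) − 0.01·(-22.56, 14.1, -0.98) = (-3.5344, 2.209, -0.4802)
Step 3: at (-3.5344, 2.209, -0.4802), ∇φ = (-21.2064, 13.254, -0.9604) → (-3.5344, 2.209, -0.4802) − 0.01·(-21.2064, 13.254, -0.9604) = (-3.322336, 2.07646, -0.470596)

(-3.322336, 2.07646, -0.470596)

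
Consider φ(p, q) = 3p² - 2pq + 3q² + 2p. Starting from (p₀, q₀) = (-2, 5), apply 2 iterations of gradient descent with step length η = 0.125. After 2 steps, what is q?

∇φ = (6p - 2q + 2, -2p + 6q)
(p₁, q₁) = (-2, 5) − 0.125·(-20, 34) = (0.5, 0.75)
(p₂, q₂) = (0.5, 0.75) − 0.125·(3.5, 3.5) = (0.0625, 0.3125)
q = 0.3125

0.3125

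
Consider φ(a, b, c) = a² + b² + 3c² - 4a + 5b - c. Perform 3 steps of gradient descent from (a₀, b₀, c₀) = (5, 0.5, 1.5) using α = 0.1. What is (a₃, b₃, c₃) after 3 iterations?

(3.536, -0.964, 0.252)

∇φ = (2a - 4, 2b + 5, 6c - 1)
(a₁, b₁, c₁) = (5, 0.5, 1.5) − 0.1·(6, 6, 8) = (4.4, -0.1, 0.7)
(a₂, b₂, c₂) = (4.4, -0.1, 0.7) − 0.1·(4.8, 4.8, 3.2) = (3.92, -0.58, 0.38)
(a₃, b₃, c₃) = (3.92, -0.58, 0.38) − 0.1·(3.84, 3.84, 1.28) = (3.536, -0.964, 0.252)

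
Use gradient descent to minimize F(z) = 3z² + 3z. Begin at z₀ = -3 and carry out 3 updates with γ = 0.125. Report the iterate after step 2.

F′(z) = 6z + 3
Step 1: F′(-3) = -15; z₁ = -3 − 0.125·(-15) = -1.125
Step 2: F′(-1.125) = -3.75; z₂ = -1.125 − 0.125·(-3.75) = -0.65625

-0.65625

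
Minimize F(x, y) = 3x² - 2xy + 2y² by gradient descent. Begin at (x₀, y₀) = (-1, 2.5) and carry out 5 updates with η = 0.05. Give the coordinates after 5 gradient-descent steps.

∇F = (6x - 2y, -2x + 4y)
(x₁, y₁) = (-1, 2.5) − 0.05·(-11, 12) = (-0.45, 1.9)
(x₂, y₂) = (-0.45, 1.9) − 0.05·(-6.5, 8.5) = (-0.125, 1.475)
(x₃, y₃) = (-0.125, 1.475) − 0.05·(-3.7, 6.15) = (0.06, 1.1675)
(x₄, y₄) = (0.06, 1.1675) − 0.05·(-1.975, 4.55) = (0.15875, 0.94)
(x₅, y₅) = (0.15875, 0.94) − 0.05·(-0.9275, 3.4425) = (0.205125, 0.767875)

(0.205125, 0.767875)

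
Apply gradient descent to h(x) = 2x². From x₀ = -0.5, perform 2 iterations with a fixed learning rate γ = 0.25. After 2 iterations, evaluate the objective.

0

h′(x) = 4x
x₁ = -0.5 − 0.25·(-2) = 0
x₂ = 0 − 0.25·0 = 0
h(0) = 0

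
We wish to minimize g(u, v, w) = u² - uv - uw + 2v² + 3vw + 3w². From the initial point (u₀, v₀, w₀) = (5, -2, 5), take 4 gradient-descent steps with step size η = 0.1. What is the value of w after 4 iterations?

∇g = (2u - v - w, -u + 4v + 3w, -u + 3v + 6w)
(u₁, v₁, w₁) = (5, -2, 5) − 0.1·(7, 2, 19) = (4.3, -2.2, 3.1)
(u₂, v₂, w₂) = (4.3, -2.2, 3.1) − 0.1·(7.7, -3.8, 7.7) = (3.53, -1.82, 2.33)
(u₃, v₃, w₃) = (3.53, -1.82, 2.33) − 0.1·(6.55, -3.82, 4.99) = (2.875, -1.438, 1.831)
(u₄, v₄, w₄) = (2.875, -1.438, 1.831) − 0.1·(5.357, -3.134, 3.797) = (2.3393, -1.1246, 1.4513)
w = 1.4513

1.4513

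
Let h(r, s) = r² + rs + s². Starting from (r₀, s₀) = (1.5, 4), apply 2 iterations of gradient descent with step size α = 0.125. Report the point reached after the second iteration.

(0.1171875, 2.03125)

∇h = (2r + s, r + 2s)
Step 1: at (1.5, 4), ∇h = (7, 9.5) → (1.5, 4) − 0.125·(7, 9.5) = (0.625, 2.8125)
Step 2: at (0.625, 2.8125), ∇h = (4.0625, 6.25) → (0.625, 2.8125) − 0.125·(4.0625, 6.25) = (0.1171875, 2.03125)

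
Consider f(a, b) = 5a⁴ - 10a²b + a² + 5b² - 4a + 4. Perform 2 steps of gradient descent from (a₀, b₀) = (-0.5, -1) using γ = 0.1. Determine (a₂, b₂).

∇f = (20a³ - 20ab + 2a - 4, -10a² + 10b)
Step 1: at (-0.5, -1), ∇f = (-17.5, -12.5) → (-0.5, -1) − 0.1·(-17.5, -12.5) = (1.25, 0.25)
Step 2: at (1.25, 0.25), ∇f = (31.3125, -13.125) → (1.25, 0.25) − 0.1·(31.3125, -13.125) = (-1.88125, 1.5625)

(-1.88125, 1.5625)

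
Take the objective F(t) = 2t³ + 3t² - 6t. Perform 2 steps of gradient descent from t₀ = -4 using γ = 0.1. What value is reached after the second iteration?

F′(t) = 6t² + 6t - 6
t₁ = -4 − 0.1·66 = -10.6
t₂ = -10.6 − 0.1·604.56 = -71.056

-71.056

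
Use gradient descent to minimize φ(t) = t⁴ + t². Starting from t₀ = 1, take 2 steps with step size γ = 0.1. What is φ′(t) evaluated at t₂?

0.690864193536

φ′(t) = 4t³ + 2t
Step 1: φ′(1) = 6; t₁ = 1 − 0.1·6 = 0.4
Step 2: φ′(0.4) = 1.056; t₂ = 0.4 − 0.1·1.056 = 0.2944
φ′(t) at (0.2944) = 0.690864193536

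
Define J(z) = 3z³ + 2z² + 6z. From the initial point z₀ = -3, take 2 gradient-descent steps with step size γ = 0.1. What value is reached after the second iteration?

J′(z) = 9z² + 4z + 6
Step 1: J′(-3) = 75; z₁ = -3 − 0.1·75 = -10.5
Step 2: J′(-10.5) = 956.25; z₂ = -10.5 − 0.1·956.25 = -106.125

-106.125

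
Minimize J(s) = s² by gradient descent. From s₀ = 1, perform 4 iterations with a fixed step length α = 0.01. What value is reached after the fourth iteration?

J′(s) = 2s
Step 1: J′(1) = 2; s₁ = 1 − 0.01·2 = 0.98
Step 2: J′(0.98) = 1.96; s₂ = 0.98 − 0.01·1.96 = 0.9604
Step 3: J′(0.9604) = 1.9208; s₃ = 0.9604 − 0.01·1.9208 = 0.941192
Step 4: J′(0.941192) = 1.882384; s₄ = 0.941192 − 0.01·1.882384 = 0.92236816

0.92236816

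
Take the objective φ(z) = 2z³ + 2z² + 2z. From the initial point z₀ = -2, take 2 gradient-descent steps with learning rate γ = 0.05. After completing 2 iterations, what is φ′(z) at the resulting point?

128.827494

φ′(z) = 6z² + 4z + 2
z₁ = -2 − 0.05·18 = -2.9
z₂ = -2.9 − 0.05·40.86 = -4.943
φ′(z) at (-4.943) = 128.827494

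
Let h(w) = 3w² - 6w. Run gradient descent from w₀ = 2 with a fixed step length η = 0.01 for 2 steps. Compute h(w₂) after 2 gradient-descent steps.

-0.65775312

h′(w) = 6w - 6
w₁ = 2 − 0.01·6 = 1.94
w₂ = 1.94 − 0.01·5.64 = 1.8836
h(1.8836) = -0.65775312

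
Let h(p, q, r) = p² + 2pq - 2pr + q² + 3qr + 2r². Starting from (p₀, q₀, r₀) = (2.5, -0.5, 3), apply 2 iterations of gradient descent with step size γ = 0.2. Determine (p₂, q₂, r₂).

∇h = (2p + 2q - 2r, 2p + 2q + 3r, -2p + 3q + 4r)
Step 1: at (2.5, -0.5, 3), ∇h = (-2, 13, 5.5) → (2.5, -0.5, 3) − 0.2·(-2, 13, 5.5) = (2.9, -3.1, 1.9)
Step 2: at (2.9, -3.1, 1.9), ∇h = (-4.2, 5.3, -7.5) → (2.9, -3.1, 1.9) − 0.2·(-4.2, 5.3, -7.5) = (3.74, -4.16, 3.4)

(3.74, -4.16, 3.4)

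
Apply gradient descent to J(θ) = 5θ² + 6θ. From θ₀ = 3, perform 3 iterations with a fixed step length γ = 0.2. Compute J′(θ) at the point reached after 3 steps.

J′(θ) = 10θ + 6
Step 1: J′(3) = 36; θ₁ = 3 − 0.2·36 = -4.2
Step 2: J′(-4.2) = -36; θ₂ = -4.2 − 0.2·(-36) = 3
Step 3: J′(3) = 36; θ₃ = 3 − 0.2·36 = -4.2
J′(θ) at (-4.2) = -36

-36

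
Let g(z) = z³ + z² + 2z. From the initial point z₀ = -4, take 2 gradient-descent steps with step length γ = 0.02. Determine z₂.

-6.091936

g′(z) = 3z² + 2z + 2
z₁ = -4 − 0.02·42 = -4.84
z₂ = -4.84 − 0.02·62.5968 = -6.091936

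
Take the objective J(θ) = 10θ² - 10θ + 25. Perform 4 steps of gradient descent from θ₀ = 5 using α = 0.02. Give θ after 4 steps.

J′(θ) = 20θ - 10
Step 1: J′(5) = 90; θ₁ = 5 − 0.02·90 = 3.2
Step 2: J′(3.2) = 54; θ₂ = 3.2 − 0.02·54 = 2.12
Step 3: J′(2.12) = 32.4; θ₃ = 2.12 − 0.02·32.4 = 1.472
Step 4: J′(1.472) = 19.44; θ₄ = 1.472 − 0.02·19.44 = 1.0832

1.0832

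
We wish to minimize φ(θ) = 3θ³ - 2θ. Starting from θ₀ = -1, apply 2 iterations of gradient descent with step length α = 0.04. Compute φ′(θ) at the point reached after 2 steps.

26.831229558784

φ′(θ) = 9θ² - 2
Step 1: φ′(-1) = 7; θ₁ = -1 − 0.04·7 = -1.28
Step 2: φ′(-1.28) = 12.7456; θ₂ = -1.28 − 0.04·12.7456 = -1.789824
φ′(θ) at (-1.789824) = 26.831229558784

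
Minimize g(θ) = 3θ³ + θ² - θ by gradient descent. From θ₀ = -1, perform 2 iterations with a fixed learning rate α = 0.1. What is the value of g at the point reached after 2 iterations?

-111.246795712

g′(θ) = 9θ² + 2θ - 1
Step 1: g′(-1) = 6; θ₁ = -1 − 0.1·6 = -1.6
Step 2: g′(-1.6) = 18.84; θ₂ = -1.6 − 0.1·18.84 = -3.484
g(-3.484) = -111.246795712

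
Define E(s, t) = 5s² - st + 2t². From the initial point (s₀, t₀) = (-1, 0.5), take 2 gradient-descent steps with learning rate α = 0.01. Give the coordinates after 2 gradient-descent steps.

∇E = (10s - t, -s + 4t)
Step 1: at (-1, 0.5), ∇E = (-10.5, 3) → (-1, 0.5) − 0.01·(-10.5, 3) = (-0.895, 0.47)
Step 2: at (-0.895, 0.47), ∇E = (-9.42, 2.775) → (-0.895, 0.47) − 0.01·(-9.42, 2.775) = (-0.8008, 0.44225)

(-0.8008, 0.44225)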